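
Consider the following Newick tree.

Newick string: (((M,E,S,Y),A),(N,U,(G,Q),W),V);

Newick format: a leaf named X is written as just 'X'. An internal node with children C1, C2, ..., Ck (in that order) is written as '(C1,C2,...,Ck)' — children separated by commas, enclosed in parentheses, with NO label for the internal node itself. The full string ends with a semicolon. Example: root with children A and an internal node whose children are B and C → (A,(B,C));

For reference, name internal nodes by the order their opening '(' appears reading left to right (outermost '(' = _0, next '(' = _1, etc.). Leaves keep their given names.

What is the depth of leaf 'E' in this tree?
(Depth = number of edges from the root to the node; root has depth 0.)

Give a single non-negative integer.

Answer: 3

Derivation:
Newick: (((M,E,S,Y),A),(N,U,(G,Q),W),V);
Naming internals by '(' encounter order: outermost '(' = _0, next = _1, ...
Query node: E
Path from root: _0 -> _1 -> _2 -> E
Depth of E: 3 (number of edges from root)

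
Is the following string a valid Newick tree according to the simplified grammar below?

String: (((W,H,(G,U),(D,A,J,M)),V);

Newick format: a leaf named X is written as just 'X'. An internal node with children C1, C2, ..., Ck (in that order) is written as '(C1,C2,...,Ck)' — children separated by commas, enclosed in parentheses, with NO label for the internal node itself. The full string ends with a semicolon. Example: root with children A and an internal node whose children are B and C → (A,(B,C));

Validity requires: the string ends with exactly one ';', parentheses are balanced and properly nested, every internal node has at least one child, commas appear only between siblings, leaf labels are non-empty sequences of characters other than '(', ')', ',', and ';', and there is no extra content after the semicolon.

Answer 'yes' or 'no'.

Answer: no

Derivation:
Input: (((W,H,(G,U),(D,A,J,M)),V);
Paren balance: 5 '(' vs 4 ')' MISMATCH
Ends with single ';': True
Full parse: FAILS (expected , or ) at pos 26)
Valid: False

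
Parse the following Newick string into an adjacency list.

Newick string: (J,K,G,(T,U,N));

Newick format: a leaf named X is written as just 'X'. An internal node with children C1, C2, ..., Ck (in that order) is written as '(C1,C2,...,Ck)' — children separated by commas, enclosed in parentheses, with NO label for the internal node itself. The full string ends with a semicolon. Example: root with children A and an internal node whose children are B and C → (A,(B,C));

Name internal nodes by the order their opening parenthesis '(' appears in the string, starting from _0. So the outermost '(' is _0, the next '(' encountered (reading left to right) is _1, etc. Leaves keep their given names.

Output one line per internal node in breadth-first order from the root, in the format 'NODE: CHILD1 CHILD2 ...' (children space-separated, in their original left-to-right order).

Answer: _0: J K G _1
_1: T U N

Derivation:
Input: (J,K,G,(T,U,N));
Scanning left-to-right, naming '(' by encounter order:
  pos 0: '(' -> open internal node _0 (depth 1)
  pos 7: '(' -> open internal node _1 (depth 2)
  pos 13: ')' -> close internal node _1 (now at depth 1)
  pos 14: ')' -> close internal node _0 (now at depth 0)
Total internal nodes: 2
BFS adjacency from root:
  _0: J K G _1
  _1: T U N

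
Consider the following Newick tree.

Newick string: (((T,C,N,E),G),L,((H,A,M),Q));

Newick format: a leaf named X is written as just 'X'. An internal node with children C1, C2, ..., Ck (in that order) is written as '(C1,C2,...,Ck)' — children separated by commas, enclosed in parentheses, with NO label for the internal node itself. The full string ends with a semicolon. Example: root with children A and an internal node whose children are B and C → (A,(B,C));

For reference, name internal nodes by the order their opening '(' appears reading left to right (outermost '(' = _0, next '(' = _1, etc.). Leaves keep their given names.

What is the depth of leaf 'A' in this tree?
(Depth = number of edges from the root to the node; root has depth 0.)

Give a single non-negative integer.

Answer: 3

Derivation:
Newick: (((T,C,N,E),G),L,((H,A,M),Q));
Naming internals by '(' encounter order: outermost '(' = _0, next = _1, ...
Query node: A
Path from root: _0 -> _3 -> _4 -> A
Depth of A: 3 (number of edges from root)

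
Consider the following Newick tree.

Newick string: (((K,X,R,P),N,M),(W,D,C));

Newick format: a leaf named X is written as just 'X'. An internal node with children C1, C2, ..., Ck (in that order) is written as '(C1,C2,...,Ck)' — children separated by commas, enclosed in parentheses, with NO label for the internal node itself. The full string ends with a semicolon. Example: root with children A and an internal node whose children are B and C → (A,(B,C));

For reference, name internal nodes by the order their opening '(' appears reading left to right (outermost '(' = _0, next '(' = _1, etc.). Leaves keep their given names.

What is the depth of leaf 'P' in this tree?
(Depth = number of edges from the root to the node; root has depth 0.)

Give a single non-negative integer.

Newick: (((K,X,R,P),N,M),(W,D,C));
Naming internals by '(' encounter order: outermost '(' = _0, next = _1, ...
Query node: P
Path from root: _0 -> _1 -> _2 -> P
Depth of P: 3 (number of edges from root)

Answer: 3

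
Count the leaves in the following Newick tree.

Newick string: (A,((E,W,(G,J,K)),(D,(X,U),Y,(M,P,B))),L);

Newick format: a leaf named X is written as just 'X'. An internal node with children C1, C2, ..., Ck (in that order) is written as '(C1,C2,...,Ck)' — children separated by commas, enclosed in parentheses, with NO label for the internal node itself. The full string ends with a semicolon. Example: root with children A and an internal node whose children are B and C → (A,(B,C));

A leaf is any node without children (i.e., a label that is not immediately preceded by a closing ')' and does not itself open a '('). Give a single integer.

Answer: 14

Derivation:
Newick: (A,((E,W,(G,J,K)),(D,(X,U),Y,(M,P,B))),L);
Scan left-to-right; a leaf is any maximal label run not followed by '(':
  pos 1: leaf 'A' → count = 1
  pos 5: leaf 'E' → count = 2
  pos 7: leaf 'W' → count = 3
  pos 10: leaf 'G' → count = 4
  pos 12: leaf 'J' → count = 5
  pos 14: leaf 'K' → count = 6
  pos 19: leaf 'D' → count = 7
  pos 22: leaf 'X' → count = 8
  pos 24: leaf 'U' → count = 9
  pos 27: leaf 'Y' → count = 10
  pos 30: leaf 'M' → count = 11
  pos 32: leaf 'P' → count = 12
  pos 34: leaf 'B' → count = 13
  pos 39: leaf 'L' → count = 14
Total leaves: 14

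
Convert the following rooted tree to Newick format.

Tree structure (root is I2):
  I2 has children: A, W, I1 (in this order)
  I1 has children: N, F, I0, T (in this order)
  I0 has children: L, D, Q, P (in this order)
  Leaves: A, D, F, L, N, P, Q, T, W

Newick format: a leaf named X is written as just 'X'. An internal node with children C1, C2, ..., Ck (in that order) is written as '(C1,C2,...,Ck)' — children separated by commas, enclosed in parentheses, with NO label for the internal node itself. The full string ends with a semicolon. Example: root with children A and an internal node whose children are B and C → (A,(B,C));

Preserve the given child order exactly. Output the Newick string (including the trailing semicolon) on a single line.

Answer: (A,W,(N,F,(L,D,Q,P),T));

Derivation:
internal I2 with children ['A', 'W', 'I1']
  leaf 'A' → 'A'
  leaf 'W' → 'W'
  internal I1 with children ['N', 'F', 'I0', 'T']
    leaf 'N' → 'N'
    leaf 'F' → 'F'
    internal I0 with children ['L', 'D', 'Q', 'P']
      leaf 'L' → 'L'
      leaf 'D' → 'D'
      leaf 'Q' → 'Q'
      leaf 'P' → 'P'
    → '(L,D,Q,P)'
    leaf 'T' → 'T'
  → '(N,F,(L,D,Q,P),T)'
→ '(A,W,(N,F,(L,D,Q,P),T))'
Final: (A,W,(N,F,(L,D,Q,P),T));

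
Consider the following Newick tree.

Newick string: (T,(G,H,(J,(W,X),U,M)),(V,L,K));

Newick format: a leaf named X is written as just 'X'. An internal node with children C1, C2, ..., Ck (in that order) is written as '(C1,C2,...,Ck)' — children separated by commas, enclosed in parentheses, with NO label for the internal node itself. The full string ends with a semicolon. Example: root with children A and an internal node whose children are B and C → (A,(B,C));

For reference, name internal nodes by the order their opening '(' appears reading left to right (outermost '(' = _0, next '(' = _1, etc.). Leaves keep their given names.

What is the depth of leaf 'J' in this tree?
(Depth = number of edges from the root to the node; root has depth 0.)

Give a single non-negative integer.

Newick: (T,(G,H,(J,(W,X),U,M)),(V,L,K));
Naming internals by '(' encounter order: outermost '(' = _0, next = _1, ...
Query node: J
Path from root: _0 -> _1 -> _2 -> J
Depth of J: 3 (number of edges from root)

Answer: 3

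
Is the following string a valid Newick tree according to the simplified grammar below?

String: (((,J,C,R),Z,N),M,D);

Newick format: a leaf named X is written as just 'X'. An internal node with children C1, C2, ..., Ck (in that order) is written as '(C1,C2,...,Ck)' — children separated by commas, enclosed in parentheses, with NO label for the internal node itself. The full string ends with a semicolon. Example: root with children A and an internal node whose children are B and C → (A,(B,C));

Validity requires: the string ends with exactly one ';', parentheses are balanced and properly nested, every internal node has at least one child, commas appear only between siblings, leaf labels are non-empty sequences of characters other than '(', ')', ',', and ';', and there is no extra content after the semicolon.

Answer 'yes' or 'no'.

Input: (((,J,C,R),Z,N),M,D);
Paren balance: 3 '(' vs 3 ')' OK
Ends with single ';': True
Full parse: FAILS (empty leaf label at pos 3)
Valid: False

Answer: no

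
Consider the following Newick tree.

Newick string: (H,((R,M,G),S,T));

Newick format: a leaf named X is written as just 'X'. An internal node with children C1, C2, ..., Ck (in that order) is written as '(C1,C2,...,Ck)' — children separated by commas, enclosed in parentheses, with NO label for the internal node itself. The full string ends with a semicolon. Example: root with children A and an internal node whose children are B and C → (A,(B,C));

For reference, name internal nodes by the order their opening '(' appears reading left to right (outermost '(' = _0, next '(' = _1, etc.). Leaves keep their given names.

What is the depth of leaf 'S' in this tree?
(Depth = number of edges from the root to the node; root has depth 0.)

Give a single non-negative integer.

Newick: (H,((R,M,G),S,T));
Naming internals by '(' encounter order: outermost '(' = _0, next = _1, ...
Query node: S
Path from root: _0 -> _1 -> S
Depth of S: 2 (number of edges from root)

Answer: 2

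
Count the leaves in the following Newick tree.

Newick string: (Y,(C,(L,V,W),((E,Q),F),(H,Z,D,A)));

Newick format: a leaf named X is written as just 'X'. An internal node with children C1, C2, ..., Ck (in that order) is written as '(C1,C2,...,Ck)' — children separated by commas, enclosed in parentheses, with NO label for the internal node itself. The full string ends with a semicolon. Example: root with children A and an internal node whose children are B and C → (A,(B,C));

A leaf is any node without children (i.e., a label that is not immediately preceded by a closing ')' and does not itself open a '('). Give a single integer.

Newick: (Y,(C,(L,V,W),((E,Q),F),(H,Z,D,A)));
Scan left-to-right; a leaf is any maximal label run not followed by '(':
  pos 1: leaf 'Y' → count = 1
  pos 4: leaf 'C' → count = 2
  pos 7: leaf 'L' → count = 3
  pos 9: leaf 'V' → count = 4
  pos 11: leaf 'W' → count = 5
  pos 16: leaf 'E' → count = 6
  pos 18: leaf 'Q' → count = 7
  pos 21: leaf 'F' → count = 8
  pos 25: leaf 'H' → count = 9
  pos 27: leaf 'Z' → count = 10
  pos 29: leaf 'D' → count = 11
  pos 31: leaf 'A' → count = 12
Total leaves: 12

Answer: 12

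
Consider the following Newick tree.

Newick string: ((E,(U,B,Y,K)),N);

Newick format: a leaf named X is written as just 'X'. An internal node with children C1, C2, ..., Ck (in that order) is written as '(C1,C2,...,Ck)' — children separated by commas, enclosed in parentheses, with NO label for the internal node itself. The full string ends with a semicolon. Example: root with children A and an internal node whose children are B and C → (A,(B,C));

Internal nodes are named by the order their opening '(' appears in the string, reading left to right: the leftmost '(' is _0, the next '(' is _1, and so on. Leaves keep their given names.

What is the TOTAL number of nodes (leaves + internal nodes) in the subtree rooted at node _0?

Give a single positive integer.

Newick: ((E,(U,B,Y,K)),N);
Locate _0: it is the '(' at position 0 (the 1st '(' reading left to right).
Query: subtree rooted at _0
_0: subtree_size = 1 + 8
  _1: subtree_size = 1 + 6
    E: subtree_size = 1 + 0
    _2: subtree_size = 1 + 4
      U: subtree_size = 1 + 0
      B: subtree_size = 1 + 0
      Y: subtree_size = 1 + 0
      K: subtree_size = 1 + 0
  N: subtree_size = 1 + 0
Total subtree size of _0: 9

Answer: 9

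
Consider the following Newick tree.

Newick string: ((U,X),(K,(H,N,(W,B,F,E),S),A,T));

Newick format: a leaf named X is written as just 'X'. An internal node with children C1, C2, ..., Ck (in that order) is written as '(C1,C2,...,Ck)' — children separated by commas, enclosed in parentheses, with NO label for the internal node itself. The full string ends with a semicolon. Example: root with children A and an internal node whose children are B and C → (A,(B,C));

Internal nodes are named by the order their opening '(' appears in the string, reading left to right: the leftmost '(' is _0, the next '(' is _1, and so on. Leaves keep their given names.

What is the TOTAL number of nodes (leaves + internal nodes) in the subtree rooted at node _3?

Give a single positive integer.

Newick: ((U,X),(K,(H,N,(W,B,F,E),S),A,T));
Locate _3: it is the '(' at position 10 (the 4th '(' reading left to right).
Query: subtree rooted at _3
_3: subtree_size = 1 + 8
  H: subtree_size = 1 + 0
  N: subtree_size = 1 + 0
  _4: subtree_size = 1 + 4
    W: subtree_size = 1 + 0
    B: subtree_size = 1 + 0
    F: subtree_size = 1 + 0
    E: subtree_size = 1 + 0
  S: subtree_size = 1 + 0
Total subtree size of _3: 9

Answer: 9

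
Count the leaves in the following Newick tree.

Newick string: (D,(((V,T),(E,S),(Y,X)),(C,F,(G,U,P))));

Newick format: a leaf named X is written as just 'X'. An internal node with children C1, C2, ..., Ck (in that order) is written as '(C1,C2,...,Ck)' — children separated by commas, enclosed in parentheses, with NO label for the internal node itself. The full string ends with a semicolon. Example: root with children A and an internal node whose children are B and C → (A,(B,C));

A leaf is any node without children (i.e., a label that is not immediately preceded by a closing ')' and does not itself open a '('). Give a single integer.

Answer: 12

Derivation:
Newick: (D,(((V,T),(E,S),(Y,X)),(C,F,(G,U,P))));
Scan left-to-right; a leaf is any maximal label run not followed by '(':
  pos 1: leaf 'D' → count = 1
  pos 6: leaf 'V' → count = 2
  pos 8: leaf 'T' → count = 3
  pos 12: leaf 'E' → count = 4
  pos 14: leaf 'S' → count = 5
  pos 18: leaf 'Y' → count = 6
  pos 20: leaf 'X' → count = 7
  pos 25: leaf 'C' → count = 8
  pos 27: leaf 'F' → count = 9
  pos 30: leaf 'G' → count = 10
  pos 32: leaf 'U' → count = 11
  pos 34: leaf 'P' → count = 12
Total leaves: 12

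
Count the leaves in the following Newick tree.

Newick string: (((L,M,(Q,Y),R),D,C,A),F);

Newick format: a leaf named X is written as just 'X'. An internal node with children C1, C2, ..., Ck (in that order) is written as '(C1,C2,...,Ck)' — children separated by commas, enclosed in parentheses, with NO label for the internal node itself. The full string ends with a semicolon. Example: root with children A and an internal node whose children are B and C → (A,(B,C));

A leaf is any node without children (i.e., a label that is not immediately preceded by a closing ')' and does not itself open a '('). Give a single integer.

Newick: (((L,M,(Q,Y),R),D,C,A),F);
Scan left-to-right; a leaf is any maximal label run not followed by '(':
  pos 3: leaf 'L' → count = 1
  pos 5: leaf 'M' → count = 2
  pos 8: leaf 'Q' → count = 3
  pos 10: leaf 'Y' → count = 4
  pos 13: leaf 'R' → count = 5
  pos 16: leaf 'D' → count = 6
  pos 18: leaf 'C' → count = 7
  pos 20: leaf 'A' → count = 8
  pos 23: leaf 'F' → count = 9
Total leaves: 9

Answer: 9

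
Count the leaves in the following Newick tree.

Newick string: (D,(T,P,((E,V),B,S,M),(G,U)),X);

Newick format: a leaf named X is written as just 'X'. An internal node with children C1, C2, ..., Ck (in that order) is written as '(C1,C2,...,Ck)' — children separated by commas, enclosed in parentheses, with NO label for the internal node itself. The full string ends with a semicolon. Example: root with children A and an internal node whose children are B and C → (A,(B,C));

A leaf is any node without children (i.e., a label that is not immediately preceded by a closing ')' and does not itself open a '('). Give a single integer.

Answer: 11

Derivation:
Newick: (D,(T,P,((E,V),B,S,M),(G,U)),X);
Scan left-to-right; a leaf is any maximal label run not followed by '(':
  pos 1: leaf 'D' → count = 1
  pos 4: leaf 'T' → count = 2
  pos 6: leaf 'P' → count = 3
  pos 10: leaf 'E' → count = 4
  pos 12: leaf 'V' → count = 5
  pos 15: leaf 'B' → count = 6
  pos 17: leaf 'S' → count = 7
  pos 19: leaf 'M' → count = 8
  pos 23: leaf 'G' → count = 9
  pos 25: leaf 'U' → count = 10
  pos 29: leaf 'X' → count = 11
Total leaves: 11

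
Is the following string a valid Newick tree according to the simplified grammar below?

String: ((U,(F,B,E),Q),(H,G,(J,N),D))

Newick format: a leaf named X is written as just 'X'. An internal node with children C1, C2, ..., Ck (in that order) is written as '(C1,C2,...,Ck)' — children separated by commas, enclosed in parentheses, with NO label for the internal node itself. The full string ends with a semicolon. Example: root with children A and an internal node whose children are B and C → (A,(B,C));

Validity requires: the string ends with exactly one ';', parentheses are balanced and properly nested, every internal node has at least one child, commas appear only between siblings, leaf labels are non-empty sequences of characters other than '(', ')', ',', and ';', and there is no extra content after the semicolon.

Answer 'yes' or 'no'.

Input: ((U,(F,B,E),Q),(H,G,(J,N),D))
Paren balance: 5 '(' vs 5 ')' OK
Ends with single ';': False
Full parse: FAILS (must end with ;)
Valid: False

Answer: no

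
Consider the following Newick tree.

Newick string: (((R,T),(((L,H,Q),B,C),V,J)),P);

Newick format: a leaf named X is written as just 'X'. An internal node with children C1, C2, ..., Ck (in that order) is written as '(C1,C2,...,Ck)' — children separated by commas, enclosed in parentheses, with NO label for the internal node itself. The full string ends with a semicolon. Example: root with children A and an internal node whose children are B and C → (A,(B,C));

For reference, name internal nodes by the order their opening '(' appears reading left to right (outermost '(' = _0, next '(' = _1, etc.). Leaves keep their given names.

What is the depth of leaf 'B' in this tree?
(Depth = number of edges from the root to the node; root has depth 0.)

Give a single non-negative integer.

Answer: 4

Derivation:
Newick: (((R,T),(((L,H,Q),B,C),V,J)),P);
Naming internals by '(' encounter order: outermost '(' = _0, next = _1, ...
Query node: B
Path from root: _0 -> _1 -> _3 -> _4 -> B
Depth of B: 4 (number of edges from root)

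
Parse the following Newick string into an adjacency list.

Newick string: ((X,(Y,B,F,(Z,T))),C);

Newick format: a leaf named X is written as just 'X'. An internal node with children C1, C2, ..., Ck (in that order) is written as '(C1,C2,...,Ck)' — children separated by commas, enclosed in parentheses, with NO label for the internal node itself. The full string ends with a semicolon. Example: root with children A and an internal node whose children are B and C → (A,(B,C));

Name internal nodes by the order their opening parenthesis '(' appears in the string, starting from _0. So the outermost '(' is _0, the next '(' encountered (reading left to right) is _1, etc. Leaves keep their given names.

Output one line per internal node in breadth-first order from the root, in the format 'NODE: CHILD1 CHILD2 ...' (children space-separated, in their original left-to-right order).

Input: ((X,(Y,B,F,(Z,T))),C);
Scanning left-to-right, naming '(' by encounter order:
  pos 0: '(' -> open internal node _0 (depth 1)
  pos 1: '(' -> open internal node _1 (depth 2)
  pos 4: '(' -> open internal node _2 (depth 3)
  pos 11: '(' -> open internal node _3 (depth 4)
  pos 15: ')' -> close internal node _3 (now at depth 3)
  pos 16: ')' -> close internal node _2 (now at depth 2)
  pos 17: ')' -> close internal node _1 (now at depth 1)
  pos 20: ')' -> close internal node _0 (now at depth 0)
Total internal nodes: 4
BFS adjacency from root:
  _0: _1 C
  _1: X _2
  _2: Y B F _3
  _3: Z T

Answer: _0: _1 C
_1: X _2
_2: Y B F _3
_3: Z T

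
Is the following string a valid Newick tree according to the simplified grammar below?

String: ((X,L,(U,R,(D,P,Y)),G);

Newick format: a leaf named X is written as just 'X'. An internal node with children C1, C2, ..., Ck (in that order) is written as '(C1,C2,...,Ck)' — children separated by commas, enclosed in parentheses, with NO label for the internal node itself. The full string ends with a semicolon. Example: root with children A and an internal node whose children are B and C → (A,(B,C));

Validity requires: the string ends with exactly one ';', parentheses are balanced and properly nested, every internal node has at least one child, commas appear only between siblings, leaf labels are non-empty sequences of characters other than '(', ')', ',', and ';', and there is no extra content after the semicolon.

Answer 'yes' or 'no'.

Input: ((X,L,(U,R,(D,P,Y)),G);
Paren balance: 4 '(' vs 3 ')' MISMATCH
Ends with single ';': True
Full parse: FAILS (expected , or ) at pos 22)
Valid: False

Answer: no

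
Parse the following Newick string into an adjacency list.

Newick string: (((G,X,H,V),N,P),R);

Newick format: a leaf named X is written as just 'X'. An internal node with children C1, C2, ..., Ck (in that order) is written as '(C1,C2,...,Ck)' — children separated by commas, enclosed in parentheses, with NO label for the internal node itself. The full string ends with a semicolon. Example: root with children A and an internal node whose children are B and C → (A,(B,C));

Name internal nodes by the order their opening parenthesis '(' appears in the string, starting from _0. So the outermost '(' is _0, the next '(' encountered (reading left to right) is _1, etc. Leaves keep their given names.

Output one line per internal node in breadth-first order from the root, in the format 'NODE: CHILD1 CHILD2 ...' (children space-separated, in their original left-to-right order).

Input: (((G,X,H,V),N,P),R);
Scanning left-to-right, naming '(' by encounter order:
  pos 0: '(' -> open internal node _0 (depth 1)
  pos 1: '(' -> open internal node _1 (depth 2)
  pos 2: '(' -> open internal node _2 (depth 3)
  pos 10: ')' -> close internal node _2 (now at depth 2)
  pos 15: ')' -> close internal node _1 (now at depth 1)
  pos 18: ')' -> close internal node _0 (now at depth 0)
Total internal nodes: 3
BFS adjacency from root:
  _0: _1 R
  _1: _2 N P
  _2: G X H V

Answer: _0: _1 R
_1: _2 N P
_2: G X H V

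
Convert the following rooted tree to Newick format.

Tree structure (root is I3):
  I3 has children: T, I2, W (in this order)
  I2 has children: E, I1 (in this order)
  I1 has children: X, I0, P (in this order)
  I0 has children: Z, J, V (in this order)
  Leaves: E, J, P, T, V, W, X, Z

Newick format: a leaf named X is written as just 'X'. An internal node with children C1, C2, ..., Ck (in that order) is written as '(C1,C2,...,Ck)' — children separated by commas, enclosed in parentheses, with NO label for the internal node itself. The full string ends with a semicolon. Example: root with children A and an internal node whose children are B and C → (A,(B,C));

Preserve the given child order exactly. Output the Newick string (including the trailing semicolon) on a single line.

Answer: (T,(E,(X,(Z,J,V),P)),W);

Derivation:
internal I3 with children ['T', 'I2', 'W']
  leaf 'T' → 'T'
  internal I2 with children ['E', 'I1']
    leaf 'E' → 'E'
    internal I1 with children ['X', 'I0', 'P']
      leaf 'X' → 'X'
      internal I0 with children ['Z', 'J', 'V']
        leaf 'Z' → 'Z'
        leaf 'J' → 'J'
        leaf 'V' → 'V'
      → '(Z,J,V)'
      leaf 'P' → 'P'
    → '(X,(Z,J,V),P)'
  → '(E,(X,(Z,J,V),P))'
  leaf 'W' → 'W'
→ '(T,(E,(X,(Z,J,V),P)),W)'
Final: (T,(E,(X,(Z,J,V),P)),W);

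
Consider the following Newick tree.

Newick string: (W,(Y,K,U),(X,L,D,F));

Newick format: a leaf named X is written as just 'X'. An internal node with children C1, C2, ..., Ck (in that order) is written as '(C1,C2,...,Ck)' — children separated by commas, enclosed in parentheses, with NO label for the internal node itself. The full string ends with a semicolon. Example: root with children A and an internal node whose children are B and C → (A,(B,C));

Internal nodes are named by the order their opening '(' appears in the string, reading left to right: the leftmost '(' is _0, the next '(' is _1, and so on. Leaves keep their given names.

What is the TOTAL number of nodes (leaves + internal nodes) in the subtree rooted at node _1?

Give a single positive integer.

Answer: 4

Derivation:
Newick: (W,(Y,K,U),(X,L,D,F));
Locate _1: it is the '(' at position 3 (the 2nd '(' reading left to right).
Query: subtree rooted at _1
_1: subtree_size = 1 + 3
  Y: subtree_size = 1 + 0
  K: subtree_size = 1 + 0
  U: subtree_size = 1 + 0
Total subtree size of _1: 4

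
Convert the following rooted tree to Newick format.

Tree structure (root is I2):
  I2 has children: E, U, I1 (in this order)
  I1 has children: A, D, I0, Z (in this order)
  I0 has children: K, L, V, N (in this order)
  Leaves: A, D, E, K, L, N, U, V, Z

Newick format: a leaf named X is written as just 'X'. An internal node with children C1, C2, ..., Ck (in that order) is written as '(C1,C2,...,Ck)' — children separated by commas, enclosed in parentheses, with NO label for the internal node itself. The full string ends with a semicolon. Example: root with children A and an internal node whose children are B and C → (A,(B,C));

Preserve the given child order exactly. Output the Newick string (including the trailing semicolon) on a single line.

Answer: (E,U,(A,D,(K,L,V,N),Z));

Derivation:
internal I2 with children ['E', 'U', 'I1']
  leaf 'E' → 'E'
  leaf 'U' → 'U'
  internal I1 with children ['A', 'D', 'I0', 'Z']
    leaf 'A' → 'A'
    leaf 'D' → 'D'
    internal I0 with children ['K', 'L', 'V', 'N']
      leaf 'K' → 'K'
      leaf 'L' → 'L'
      leaf 'V' → 'V'
      leaf 'N' → 'N'
    → '(K,L,V,N)'
    leaf 'Z' → 'Z'
  → '(A,D,(K,L,V,N),Z)'
→ '(E,U,(A,D,(K,L,V,N),Z))'
Final: (E,U,(A,D,(K,L,V,N),Z));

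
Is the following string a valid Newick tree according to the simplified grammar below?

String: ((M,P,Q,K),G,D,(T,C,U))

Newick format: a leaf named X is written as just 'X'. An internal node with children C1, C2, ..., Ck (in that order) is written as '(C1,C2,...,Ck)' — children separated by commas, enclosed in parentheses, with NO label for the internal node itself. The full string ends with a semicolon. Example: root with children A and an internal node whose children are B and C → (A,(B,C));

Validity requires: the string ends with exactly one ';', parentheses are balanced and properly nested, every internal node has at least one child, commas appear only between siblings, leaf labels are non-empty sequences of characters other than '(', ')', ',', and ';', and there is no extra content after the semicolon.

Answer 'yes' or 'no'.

Input: ((M,P,Q,K),G,D,(T,C,U))
Paren balance: 3 '(' vs 3 ')' OK
Ends with single ';': False
Full parse: FAILS (must end with ;)
Valid: False

Answer: no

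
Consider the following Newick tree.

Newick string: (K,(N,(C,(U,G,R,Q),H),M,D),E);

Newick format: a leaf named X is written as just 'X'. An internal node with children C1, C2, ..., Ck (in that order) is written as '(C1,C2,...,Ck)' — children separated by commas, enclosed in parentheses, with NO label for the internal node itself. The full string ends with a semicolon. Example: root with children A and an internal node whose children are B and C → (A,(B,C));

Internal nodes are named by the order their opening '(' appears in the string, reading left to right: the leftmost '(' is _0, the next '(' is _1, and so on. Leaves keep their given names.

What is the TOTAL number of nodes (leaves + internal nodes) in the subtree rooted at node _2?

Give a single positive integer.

Answer: 8

Derivation:
Newick: (K,(N,(C,(U,G,R,Q),H),M,D),E);
Locate _2: it is the '(' at position 6 (the 3rd '(' reading left to right).
Query: subtree rooted at _2
_2: subtree_size = 1 + 7
  C: subtree_size = 1 + 0
  _3: subtree_size = 1 + 4
    U: subtree_size = 1 + 0
    G: subtree_size = 1 + 0
    R: subtree_size = 1 + 0
    Q: subtree_size = 1 + 0
  H: subtree_size = 1 + 0
Total subtree size of _2: 8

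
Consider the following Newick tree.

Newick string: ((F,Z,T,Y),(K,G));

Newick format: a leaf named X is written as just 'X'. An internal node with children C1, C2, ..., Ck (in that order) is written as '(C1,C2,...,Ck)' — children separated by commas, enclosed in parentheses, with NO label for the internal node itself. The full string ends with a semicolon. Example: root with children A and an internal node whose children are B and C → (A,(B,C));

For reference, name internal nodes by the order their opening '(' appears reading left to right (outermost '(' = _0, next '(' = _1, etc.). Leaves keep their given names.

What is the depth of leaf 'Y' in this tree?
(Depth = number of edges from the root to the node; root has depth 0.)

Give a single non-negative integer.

Answer: 2

Derivation:
Newick: ((F,Z,T,Y),(K,G));
Naming internals by '(' encounter order: outermost '(' = _0, next = _1, ...
Query node: Y
Path from root: _0 -> _1 -> Y
Depth of Y: 2 (number of edges from root)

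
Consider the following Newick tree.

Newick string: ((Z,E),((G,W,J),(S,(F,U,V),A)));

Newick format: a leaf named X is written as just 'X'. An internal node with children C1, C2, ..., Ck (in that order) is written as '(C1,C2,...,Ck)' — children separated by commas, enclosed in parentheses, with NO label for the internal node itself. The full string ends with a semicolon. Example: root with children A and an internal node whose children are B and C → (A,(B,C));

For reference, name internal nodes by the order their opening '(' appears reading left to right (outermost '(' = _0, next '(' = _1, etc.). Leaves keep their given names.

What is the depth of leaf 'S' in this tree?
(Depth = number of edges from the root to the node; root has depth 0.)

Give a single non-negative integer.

Answer: 3

Derivation:
Newick: ((Z,E),((G,W,J),(S,(F,U,V),A)));
Naming internals by '(' encounter order: outermost '(' = _0, next = _1, ...
Query node: S
Path from root: _0 -> _2 -> _4 -> S
Depth of S: 3 (number of edges from root)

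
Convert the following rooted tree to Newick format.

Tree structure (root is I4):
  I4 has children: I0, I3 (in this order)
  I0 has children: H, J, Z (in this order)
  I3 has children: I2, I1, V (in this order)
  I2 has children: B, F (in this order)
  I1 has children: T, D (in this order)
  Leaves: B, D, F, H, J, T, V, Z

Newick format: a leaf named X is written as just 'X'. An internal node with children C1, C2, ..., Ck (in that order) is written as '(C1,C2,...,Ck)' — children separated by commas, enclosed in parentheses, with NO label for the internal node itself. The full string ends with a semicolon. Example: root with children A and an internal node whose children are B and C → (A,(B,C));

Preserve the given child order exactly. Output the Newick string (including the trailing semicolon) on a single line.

Answer: ((H,J,Z),((B,F),(T,D),V));

Derivation:
internal I4 with children ['I0', 'I3']
  internal I0 with children ['H', 'J', 'Z']
    leaf 'H' → 'H'
    leaf 'J' → 'J'
    leaf 'Z' → 'Z'
  → '(H,J,Z)'
  internal I3 with children ['I2', 'I1', 'V']
    internal I2 with children ['B', 'F']
      leaf 'B' → 'B'
      leaf 'F' → 'F'
    → '(B,F)'
    internal I1 with children ['T', 'D']
      leaf 'T' → 'T'
      leaf 'D' → 'D'
    → '(T,D)'
    leaf 'V' → 'V'
  → '((B,F),(T,D),V)'
→ '((H,J,Z),((B,F),(T,D),V))'
Final: ((H,J,Z),((B,F),(T,D),V));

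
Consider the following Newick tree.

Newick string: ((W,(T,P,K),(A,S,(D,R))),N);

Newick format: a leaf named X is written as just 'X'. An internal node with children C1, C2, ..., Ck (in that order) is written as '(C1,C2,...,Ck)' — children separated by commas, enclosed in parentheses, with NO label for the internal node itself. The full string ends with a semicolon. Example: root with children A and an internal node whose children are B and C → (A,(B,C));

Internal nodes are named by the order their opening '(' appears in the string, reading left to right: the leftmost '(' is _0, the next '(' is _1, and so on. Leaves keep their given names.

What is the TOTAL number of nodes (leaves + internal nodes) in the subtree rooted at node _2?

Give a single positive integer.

Newick: ((W,(T,P,K),(A,S,(D,R))),N);
Locate _2: it is the '(' at position 4 (the 3rd '(' reading left to right).
Query: subtree rooted at _2
_2: subtree_size = 1 + 3
  T: subtree_size = 1 + 0
  P: subtree_size = 1 + 0
  K: subtree_size = 1 + 0
Total subtree size of _2: 4

Answer: 4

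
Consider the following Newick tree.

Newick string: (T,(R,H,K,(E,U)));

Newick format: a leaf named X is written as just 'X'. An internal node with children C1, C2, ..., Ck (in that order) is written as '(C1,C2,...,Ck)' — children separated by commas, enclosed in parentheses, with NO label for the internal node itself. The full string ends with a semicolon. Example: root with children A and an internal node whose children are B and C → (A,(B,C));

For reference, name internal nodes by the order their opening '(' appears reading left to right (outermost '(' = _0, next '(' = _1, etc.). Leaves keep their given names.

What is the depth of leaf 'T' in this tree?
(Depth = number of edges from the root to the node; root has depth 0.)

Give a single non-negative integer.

Newick: (T,(R,H,K,(E,U)));
Naming internals by '(' encounter order: outermost '(' = _0, next = _1, ...
Query node: T
Path from root: _0 -> T
Depth of T: 1 (number of edges from root)

Answer: 1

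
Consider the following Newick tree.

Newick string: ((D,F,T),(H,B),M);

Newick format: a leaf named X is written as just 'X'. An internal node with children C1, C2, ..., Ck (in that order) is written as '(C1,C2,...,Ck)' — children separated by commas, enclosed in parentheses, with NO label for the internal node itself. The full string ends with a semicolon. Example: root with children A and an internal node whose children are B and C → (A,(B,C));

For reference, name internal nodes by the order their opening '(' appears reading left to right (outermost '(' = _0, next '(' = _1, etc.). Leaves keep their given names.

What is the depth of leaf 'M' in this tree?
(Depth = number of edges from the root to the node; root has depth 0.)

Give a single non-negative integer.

Newick: ((D,F,T),(H,B),M);
Naming internals by '(' encounter order: outermost '(' = _0, next = _1, ...
Query node: M
Path from root: _0 -> M
Depth of M: 1 (number of edges from root)

Answer: 1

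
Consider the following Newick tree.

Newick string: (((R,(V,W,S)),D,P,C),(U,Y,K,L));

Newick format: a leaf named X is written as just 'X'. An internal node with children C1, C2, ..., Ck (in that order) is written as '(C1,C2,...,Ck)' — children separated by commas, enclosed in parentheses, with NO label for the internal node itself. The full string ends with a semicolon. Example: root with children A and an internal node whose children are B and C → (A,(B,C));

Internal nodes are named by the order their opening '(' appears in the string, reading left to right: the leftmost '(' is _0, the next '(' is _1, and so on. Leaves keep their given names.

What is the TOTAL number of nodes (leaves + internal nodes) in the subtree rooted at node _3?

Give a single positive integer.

Newick: (((R,(V,W,S)),D,P,C),(U,Y,K,L));
Locate _3: it is the '(' at position 5 (the 4th '(' reading left to right).
Query: subtree rooted at _3
_3: subtree_size = 1 + 3
  V: subtree_size = 1 + 0
  W: subtree_size = 1 + 0
  S: subtree_size = 1 + 0
Total subtree size of _3: 4

Answer: 4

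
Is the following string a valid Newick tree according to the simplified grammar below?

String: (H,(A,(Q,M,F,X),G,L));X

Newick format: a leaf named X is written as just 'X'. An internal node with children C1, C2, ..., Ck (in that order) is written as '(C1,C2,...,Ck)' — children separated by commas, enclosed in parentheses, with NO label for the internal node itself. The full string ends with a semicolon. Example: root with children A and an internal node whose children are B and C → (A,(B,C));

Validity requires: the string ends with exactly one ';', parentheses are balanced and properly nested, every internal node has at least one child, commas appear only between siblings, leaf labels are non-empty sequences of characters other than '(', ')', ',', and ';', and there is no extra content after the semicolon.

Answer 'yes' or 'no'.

Answer: no

Derivation:
Input: (H,(A,(Q,M,F,X),G,L));X
Paren balance: 3 '(' vs 3 ')' OK
Ends with single ';': False
Full parse: FAILS (must end with ;)
Valid: False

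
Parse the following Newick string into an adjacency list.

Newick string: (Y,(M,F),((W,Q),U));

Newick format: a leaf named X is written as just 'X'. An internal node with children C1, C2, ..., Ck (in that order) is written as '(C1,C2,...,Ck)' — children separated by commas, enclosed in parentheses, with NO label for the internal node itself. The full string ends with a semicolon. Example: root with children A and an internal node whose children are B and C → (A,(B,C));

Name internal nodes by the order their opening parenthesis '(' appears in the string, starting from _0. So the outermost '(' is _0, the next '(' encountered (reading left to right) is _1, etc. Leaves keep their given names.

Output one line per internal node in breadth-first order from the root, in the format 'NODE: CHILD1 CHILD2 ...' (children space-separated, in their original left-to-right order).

Input: (Y,(M,F),((W,Q),U));
Scanning left-to-right, naming '(' by encounter order:
  pos 0: '(' -> open internal node _0 (depth 1)
  pos 3: '(' -> open internal node _1 (depth 2)
  pos 7: ')' -> close internal node _1 (now at depth 1)
  pos 9: '(' -> open internal node _2 (depth 2)
  pos 10: '(' -> open internal node _3 (depth 3)
  pos 14: ')' -> close internal node _3 (now at depth 2)
  pos 17: ')' -> close internal node _2 (now at depth 1)
  pos 18: ')' -> close internal node _0 (now at depth 0)
Total internal nodes: 4
BFS adjacency from root:
  _0: Y _1 _2
  _1: M F
  _2: _3 U
  _3: W Q

Answer: _0: Y _1 _2
_1: M F
_2: _3 U
_3: W Q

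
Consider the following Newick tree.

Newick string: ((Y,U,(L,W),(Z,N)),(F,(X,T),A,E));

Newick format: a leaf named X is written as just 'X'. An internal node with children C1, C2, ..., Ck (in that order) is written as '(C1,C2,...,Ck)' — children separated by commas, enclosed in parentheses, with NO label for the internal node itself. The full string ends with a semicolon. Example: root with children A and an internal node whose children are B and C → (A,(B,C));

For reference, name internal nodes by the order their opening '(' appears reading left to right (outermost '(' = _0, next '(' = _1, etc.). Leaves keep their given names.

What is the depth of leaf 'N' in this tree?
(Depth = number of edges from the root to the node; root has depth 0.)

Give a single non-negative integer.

Newick: ((Y,U,(L,W),(Z,N)),(F,(X,T),A,E));
Naming internals by '(' encounter order: outermost '(' = _0, next = _1, ...
Query node: N
Path from root: _0 -> _1 -> _3 -> N
Depth of N: 3 (number of edges from root)

Answer: 3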